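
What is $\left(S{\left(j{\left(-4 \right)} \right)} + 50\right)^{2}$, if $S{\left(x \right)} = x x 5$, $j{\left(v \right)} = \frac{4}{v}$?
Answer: $3025$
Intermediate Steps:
$S{\left(x \right)} = 5 x^{2}$ ($S{\left(x \right)} = x^{2} \cdot 5 = 5 x^{2}$)
$\left(S{\left(j{\left(-4 \right)} \right)} + 50\right)^{2} = \left(5 \left(\frac{4}{-4}\right)^{2} + 50\right)^{2} = \left(5 \left(4 \left(- \frac{1}{4}\right)\right)^{2} + 50\right)^{2} = \left(5 \left(-1\right)^{2} + 50\right)^{2} = \left(5 \cdot 1 + 50\right)^{2} = \left(5 + 50\right)^{2} = 55^{2} = 3025$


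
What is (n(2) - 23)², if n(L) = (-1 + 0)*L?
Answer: 625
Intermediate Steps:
n(L) = -L
(n(2) - 23)² = (-1*2 - 23)² = (-2 - 23)² = (-25)² = 625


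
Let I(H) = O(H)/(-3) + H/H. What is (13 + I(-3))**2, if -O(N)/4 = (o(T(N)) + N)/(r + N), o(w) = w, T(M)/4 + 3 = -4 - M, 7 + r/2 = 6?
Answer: 81796/225 ≈ 363.54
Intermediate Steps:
r = -2 (r = -14 + 2*6 = -14 + 12 = -2)
T(M) = -28 - 4*M (T(M) = -12 + 4*(-4 - M) = -12 + (-16 - 4*M) = -28 - 4*M)
O(N) = -4*(-28 - 3*N)/(-2 + N) (O(N) = -4*((-28 - 4*N) + N)/(-2 + N) = -4*(-28 - 3*N)/(-2 + N))
I(H) = 1 - 4*(28 + 3*H)/(3*(-2 + H)) (I(H) = (4*(28 + 3*H)/(-2 + H))/(-3) + H/H = (4*(28 + 3*H)/(-2 + H))*(-1/3) + 1 = -4*(28 + 3*H)/(3*(-2 + H)) + 1 = 1 - 4*(28 + 3*H)/(3*(-2 + H)))
(13 + I(-3))**2 = (13 + (-118 - 9*(-3))/(3*(-2 - 3)))**2 = (13 + (1/3)*(-118 + 27)/(-5))**2 = (13 + (1/3)*(-1/5)*(-91))**2 = (13 + 91/15)**2 = (286/15)**2 = 81796/225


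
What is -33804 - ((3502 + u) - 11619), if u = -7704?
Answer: -17983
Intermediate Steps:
-33804 - ((3502 + u) - 11619) = -33804 - ((3502 - 7704) - 11619) = -33804 - (-4202 - 11619) = -33804 - 1*(-15821) = -33804 + 15821 = -17983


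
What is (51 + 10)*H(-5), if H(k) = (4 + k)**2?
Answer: 61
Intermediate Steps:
(51 + 10)*H(-5) = (51 + 10)*(4 - 5)**2 = 61*(-1)**2 = 61*1 = 61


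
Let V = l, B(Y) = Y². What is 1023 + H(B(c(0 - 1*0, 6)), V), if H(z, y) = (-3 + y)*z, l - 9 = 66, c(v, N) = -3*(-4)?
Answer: 11391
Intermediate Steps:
c(v, N) = 12
l = 75 (l = 9 + 66 = 75)
V = 75
H(z, y) = z*(-3 + y)
1023 + H(B(c(0 - 1*0, 6)), V) = 1023 + 12²*(-3 + 75) = 1023 + 144*72 = 1023 + 10368 = 11391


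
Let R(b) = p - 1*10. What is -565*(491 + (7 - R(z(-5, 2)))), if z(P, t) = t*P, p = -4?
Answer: -289280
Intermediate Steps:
z(P, t) = P*t
R(b) = -14 (R(b) = -4 - 1*10 = -4 - 10 = -14)
-565*(491 + (7 - R(z(-5, 2)))) = -565*(491 + (7 - 1*(-14))) = -565*(491 + (7 + 14)) = -565*(491 + 21) = -565*512 = -289280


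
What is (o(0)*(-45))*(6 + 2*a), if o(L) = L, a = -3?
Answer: 0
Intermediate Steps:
(o(0)*(-45))*(6 + 2*a) = (0*(-45))*(6 + 2*(-3)) = 0*(6 - 6) = 0*0 = 0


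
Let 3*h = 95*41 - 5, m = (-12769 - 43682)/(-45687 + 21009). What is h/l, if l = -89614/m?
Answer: -36599065/1105747146 ≈ -0.033099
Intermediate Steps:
m = 18817/8226 (m = -56451/(-24678) = -56451*(-1/24678) = 18817/8226 ≈ 2.2875)
l = -737164764/18817 (l = -89614/18817/8226 = -89614*8226/18817 = -737164764/18817 ≈ -39175.)
h = 3890/3 (h = (95*41 - 5)/3 = (3895 - 5)/3 = (⅓)*3890 = 3890/3 ≈ 1296.7)
h/l = 3890/(3*(-737164764/18817)) = (3890/3)*(-18817/737164764) = -36599065/1105747146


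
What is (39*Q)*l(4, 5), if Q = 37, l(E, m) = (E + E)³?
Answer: 738816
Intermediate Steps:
l(E, m) = 8*E³ (l(E, m) = (2*E)³ = 8*E³)
(39*Q)*l(4, 5) = (39*37)*(8*4³) = 1443*(8*64) = 1443*512 = 738816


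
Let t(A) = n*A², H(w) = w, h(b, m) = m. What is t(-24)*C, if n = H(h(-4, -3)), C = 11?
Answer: -19008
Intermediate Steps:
n = -3
t(A) = -3*A²
t(-24)*C = -3*(-24)²*11 = -3*576*11 = -1728*11 = -19008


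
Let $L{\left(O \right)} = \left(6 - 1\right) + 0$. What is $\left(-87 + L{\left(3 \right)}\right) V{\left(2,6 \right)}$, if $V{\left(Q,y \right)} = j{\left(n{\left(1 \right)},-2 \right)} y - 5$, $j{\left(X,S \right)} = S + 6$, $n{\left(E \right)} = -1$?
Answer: $-1558$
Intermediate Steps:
$j{\left(X,S \right)} = 6 + S$
$V{\left(Q,y \right)} = -5 + 4 y$ ($V{\left(Q,y \right)} = \left(6 - 2\right) y - 5 = 4 y - 5 = -5 + 4 y$)
$L{\left(O \right)} = 5$ ($L{\left(O \right)} = 5 + 0 = 5$)
$\left(-87 + L{\left(3 \right)}\right) V{\left(2,6 \right)} = \left(-87 + 5\right) \left(-5 + 4 \cdot 6\right) = - 82 \left(-5 + 24\right) = \left(-82\right) 19 = -1558$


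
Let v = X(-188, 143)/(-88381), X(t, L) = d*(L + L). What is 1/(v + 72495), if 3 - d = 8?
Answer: 88381/6407182025 ≈ 1.3794e-5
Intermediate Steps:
d = -5 (d = 3 - 1*8 = 3 - 8 = -5)
X(t, L) = -10*L (X(t, L) = -5*(L + L) = -10*L)
v = 1430/88381 (v = -10*143/(-88381) = -1430*(-1/88381) = 1430/88381 ≈ 0.016180)
1/(v + 72495) = 1/(1430/88381 + 72495) = 1/(6407182025/88381) = 88381/6407182025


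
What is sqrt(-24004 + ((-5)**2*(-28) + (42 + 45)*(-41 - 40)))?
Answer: I*sqrt(31751) ≈ 178.19*I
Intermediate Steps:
sqrt(-24004 + ((-5)**2*(-28) + (42 + 45)*(-41 - 40))) = sqrt(-24004 + (25*(-28) + 87*(-81))) = sqrt(-24004 + (-700 - 7047)) = sqrt(-24004 - 7747) = sqrt(-31751) = I*sqrt(31751)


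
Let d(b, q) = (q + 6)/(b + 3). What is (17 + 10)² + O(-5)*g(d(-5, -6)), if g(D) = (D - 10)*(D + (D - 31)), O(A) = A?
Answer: -821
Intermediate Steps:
d(b, q) = (6 + q)/(3 + b)
g(D) = (-31 + 2*D)*(-10 + D) (g(D) = (-10 + D)*(D + (-31 + D)) = (-10 + D)*(-31 + 2*D) = (-31 + 2*D)*(-10 + D))
(17 + 10)² + O(-5)*g(d(-5, -6)) = (17 + 10)² - 5*(310 - 51*(6 - 6)/(3 - 5) + 2*((6 - 6)/(3 - 5))²) = 27² - 5*(310 - 51*0/(-2) + 2*(0/(-2))²) = 729 - 5*(310 - (-51)*0/2 + 2*(-½*0)²) = 729 - 5*(310 - 51*0 + 2*0²) = 729 - 5*(310 + 0 + 2*0) = 729 - 5*(310 + 0 + 0) = 729 - 5*310 = 729 - 1550 = -821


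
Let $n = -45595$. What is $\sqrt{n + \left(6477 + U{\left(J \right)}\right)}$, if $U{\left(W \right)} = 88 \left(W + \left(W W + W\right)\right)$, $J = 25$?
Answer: $\sqrt{20282} \approx 142.41$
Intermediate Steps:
$U{\left(W \right)} = 88 W^{2} + 176 W$ ($U{\left(W \right)} = 88 \left(W + \left(W^{2} + W\right)\right) = 88 \left(W + \left(W + W^{2}\right)\right) = 88 \left(W^{2} + 2 W\right) = 88 W^{2} + 176 W$)
$\sqrt{n + \left(6477 + U{\left(J \right)}\right)} = \sqrt{-45595 + \left(6477 + 88 \cdot 25 \left(2 + 25\right)\right)} = \sqrt{-45595 + \left(6477 + 88 \cdot 25 \cdot 27\right)} = \sqrt{-45595 + \left(6477 + 59400\right)} = \sqrt{-45595 + 65877} = \sqrt{20282}$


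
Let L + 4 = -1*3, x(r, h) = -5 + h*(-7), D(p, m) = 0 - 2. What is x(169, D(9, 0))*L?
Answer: -63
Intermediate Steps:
D(p, m) = -2
x(r, h) = -5 - 7*h
L = -7 (L = -4 - 1*3 = -4 - 3 = -7)
x(169, D(9, 0))*L = (-5 - 7*(-2))*(-7) = (-5 + 14)*(-7) = 9*(-7) = -63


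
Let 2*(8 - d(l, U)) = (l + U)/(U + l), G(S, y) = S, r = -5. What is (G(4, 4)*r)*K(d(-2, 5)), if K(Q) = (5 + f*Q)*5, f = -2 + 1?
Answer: 250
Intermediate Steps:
f = -1
d(l, U) = 15/2 (d(l, U) = 8 - (l + U)/(2*(U + l)) = 8 - (U + l)/(2*(U + l)) = 8 - ½*1 = 8 - ½ = 15/2)
K(Q) = 25 - 5*Q (K(Q) = (5 - Q)*5 = 25 - 5*Q)
(G(4, 4)*r)*K(d(-2, 5)) = (4*(-5))*(25 - 5*15/2) = -20*(25 - 75/2) = -20*(-25/2) = 250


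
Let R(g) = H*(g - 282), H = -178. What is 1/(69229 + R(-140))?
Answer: 1/144345 ≈ 6.9278e-6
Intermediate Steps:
R(g) = 50196 - 178*g (R(g) = -178*(g - 282) = -178*(-282 + g) = 50196 - 178*g)
1/(69229 + R(-140)) = 1/(69229 + (50196 - 178*(-140))) = 1/(69229 + (50196 + 24920)) = 1/(69229 + 75116) = 1/144345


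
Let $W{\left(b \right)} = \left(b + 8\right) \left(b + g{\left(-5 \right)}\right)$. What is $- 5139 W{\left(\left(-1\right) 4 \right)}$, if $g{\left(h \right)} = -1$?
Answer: $102780$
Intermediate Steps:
$W{\left(b \right)} = \left(-1 + b\right) \left(8 + b\right)$ ($W{\left(b \right)} = \left(b + 8\right) \left(b - 1\right) = \left(8 + b\right) \left(-1 + b\right) = \left(-1 + b\right) \left(8 + b\right)$)
$- 5139 W{\left(\left(-1\right) 4 \right)} = - 5139 \left(-8 + \left(\left(-1\right) 4\right)^{2} + 7 \left(\left(-1\right) 4\right)\right) = - 5139 \left(-8 + \left(-4\right)^{2} + 7 \left(-4\right)\right) = - 5139 \left(-8 + 16 - 28\right) = \left(-5139\right) \left(-20\right) = 102780$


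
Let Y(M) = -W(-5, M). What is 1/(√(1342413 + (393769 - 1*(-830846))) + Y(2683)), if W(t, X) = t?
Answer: -5/2567003 + 2*√641757/2567003 ≈ 0.00062220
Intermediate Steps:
Y(M) = 5 (Y(M) = -1*(-5) = 5)
1/(√(1342413 + (393769 - 1*(-830846))) + Y(2683)) = 1/(√(1342413 + (393769 - 1*(-830846))) + 5) = 1/(√(1342413 + (393769 + 830846)) + 5) = 1/(√(1342413 + 1224615) + 5) = 1/(√2567028 + 5) = 1/(2*√641757 + 5) = 1/(5 + 2*√641757)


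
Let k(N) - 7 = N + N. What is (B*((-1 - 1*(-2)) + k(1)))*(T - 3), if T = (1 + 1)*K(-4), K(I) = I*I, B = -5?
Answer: -1450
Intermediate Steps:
k(N) = 7 + 2*N (k(N) = 7 + (N + N) = 7 + 2*N)
K(I) = I²
T = 32 (T = (1 + 1)*(-4)² = 2*16 = 32)
(B*((-1 - 1*(-2)) + k(1)))*(T - 3) = (-5*((-1 - 1*(-2)) + (7 + 2*1)))*(32 - 3) = -5*((-1 + 2) + (7 + 2))*29 = -5*(1 + 9)*29 = -5*10*29 = -50*29 = -1450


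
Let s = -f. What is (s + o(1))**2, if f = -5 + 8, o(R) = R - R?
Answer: 9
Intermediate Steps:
o(R) = 0
f = 3
s = -3 (s = -1*3 = -3)
(s + o(1))**2 = (-3 + 0)**2 = (-3)**2 = 9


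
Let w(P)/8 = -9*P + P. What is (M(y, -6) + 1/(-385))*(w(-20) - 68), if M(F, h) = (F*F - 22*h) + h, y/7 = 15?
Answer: 5203278408/385 ≈ 1.3515e+7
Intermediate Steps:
y = 105 (y = 7*15 = 105)
w(P) = -64*P (w(P) = 8*(-9*P + P) = 8*(-8*P) = -64*P)
M(F, h) = F**2 - 21*h (M(F, h) = (F**2 - 22*h) + h = F**2 - 21*h)
(M(y, -6) + 1/(-385))*(w(-20) - 68) = ((105**2 - 21*(-6)) + 1/(-385))*(-64*(-20) - 68) = ((11025 + 126) - 1/385)*(1280 - 68) = (11151 - 1/385)*1212 = (4293134/385)*1212 = 5203278408/385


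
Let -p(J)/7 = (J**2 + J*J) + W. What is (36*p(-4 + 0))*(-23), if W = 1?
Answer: 191268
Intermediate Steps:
p(J) = -7 - 14*J**2 (p(J) = -7*((J**2 + J*J) + 1) = -7*((J**2 + J**2) + 1) = -7*(2*J**2 + 1) = -7*(1 + 2*J**2) = -7 - 14*J**2)
(36*p(-4 + 0))*(-23) = (36*(-7 - 14*(-4 + 0)**2))*(-23) = (36*(-7 - 14*(-4)**2))*(-23) = (36*(-7 - 14*16))*(-23) = (36*(-7 - 224))*(-23) = (36*(-231))*(-23) = -8316*(-23) = 191268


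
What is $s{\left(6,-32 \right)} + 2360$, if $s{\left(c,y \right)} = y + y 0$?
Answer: $2328$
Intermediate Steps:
$s{\left(c,y \right)} = y$ ($s{\left(c,y \right)} = y + 0 = y$)
$s{\left(6,-32 \right)} + 2360 = -32 + 2360 = 2328$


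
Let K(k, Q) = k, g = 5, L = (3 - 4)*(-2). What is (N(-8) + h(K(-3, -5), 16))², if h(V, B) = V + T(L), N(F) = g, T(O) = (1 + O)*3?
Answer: 121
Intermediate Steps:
L = 2 (L = -1*(-2) = 2)
T(O) = 3 + 3*O
N(F) = 5
h(V, B) = 9 + V (h(V, B) = V + (3 + 3*2) = V + (3 + 6) = V + 9 = 9 + V)
(N(-8) + h(K(-3, -5), 16))² = (5 + (9 - 3))² = (5 + 6)² = 11² = 121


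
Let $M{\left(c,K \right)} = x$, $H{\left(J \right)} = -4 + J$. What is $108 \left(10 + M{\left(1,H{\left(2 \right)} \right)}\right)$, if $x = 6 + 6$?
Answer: $2376$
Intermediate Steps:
$x = 12$
$M{\left(c,K \right)} = 12$
$108 \left(10 + M{\left(1,H{\left(2 \right)} \right)}\right) = 108 \left(10 + 12\right) = 108 \cdot 22 = 2376$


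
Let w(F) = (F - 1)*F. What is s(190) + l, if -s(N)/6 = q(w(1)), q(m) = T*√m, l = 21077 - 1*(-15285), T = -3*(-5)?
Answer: 36362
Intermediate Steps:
w(F) = F*(-1 + F) (w(F) = (-1 + F)*F = F*(-1 + F))
T = 15
l = 36362 (l = 21077 + 15285 = 36362)
q(m) = 15*√m
s(N) = 0 (s(N) = -90*√(1*(-1 + 1)) = -90*√(1*0) = -90*√0 = -90*0 = -6*0 = 0)
s(190) + l = 0 + 36362 = 36362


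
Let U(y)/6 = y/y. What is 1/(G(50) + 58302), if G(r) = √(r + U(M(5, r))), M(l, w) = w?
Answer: 29151/1699561574 - √14/1699561574 ≈ 1.7150e-5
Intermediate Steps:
U(y) = 6 (U(y) = 6*(y/y) = 6*1 = 6)
G(r) = √(6 + r) (G(r) = √(r + 6) = √(6 + r))
1/(G(50) + 58302) = 1/(√(6 + 50) + 58302) = 1/(√56 + 58302) = 1/(2*√14 + 58302) = 1/(58302 + 2*√14)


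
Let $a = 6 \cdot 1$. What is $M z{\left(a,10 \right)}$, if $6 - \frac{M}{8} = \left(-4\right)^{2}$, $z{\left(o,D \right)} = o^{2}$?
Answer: $-2880$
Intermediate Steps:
$a = 6$
$M = -80$ ($M = 48 - 8 \left(-4\right)^{2} = 48 - 128 = -80$)
$M z{\left(a,10 \right)} = - 80 \cdot 6^{2} = \left(-80\right) 36 = -2880$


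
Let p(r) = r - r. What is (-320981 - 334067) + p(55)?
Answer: -655048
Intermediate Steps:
p(r) = 0
(-320981 - 334067) + p(55) = (-320981 - 334067) + 0 = -655048 + 0 = -655048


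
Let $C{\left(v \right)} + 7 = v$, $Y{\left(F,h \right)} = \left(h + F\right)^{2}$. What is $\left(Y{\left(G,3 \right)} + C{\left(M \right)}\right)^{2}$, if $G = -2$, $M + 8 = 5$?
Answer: $81$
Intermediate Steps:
$M = -3$ ($M = -8 + 5 = -3$)
$Y{\left(F,h \right)} = \left(F + h\right)^{2}$
$C{\left(v \right)} = -7 + v$
$\left(Y{\left(G,3 \right)} + C{\left(M \right)}\right)^{2} = \left(\left(-2 + 3\right)^{2} - 10\right)^{2} = \left(1^{2} - 10\right)^{2} = \left(1 - 10\right)^{2} = \left(-9\right)^{2} = 81$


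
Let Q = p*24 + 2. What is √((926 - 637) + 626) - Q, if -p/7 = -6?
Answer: -1010 + √915 ≈ -979.75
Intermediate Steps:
p = 42 (p = -7*(-6) = 42)
Q = 1010 (Q = 42*24 + 2 = 1008 + 2 = 1010)
√((926 - 637) + 626) - Q = √((926 - 637) + 626) - 1*1010 = √(289 + 626) - 1010 = √915 - 1010 = -1010 + √915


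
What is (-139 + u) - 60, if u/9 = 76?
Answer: 485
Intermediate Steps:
u = 684 (u = 9*76 = 684)
(-139 + u) - 60 = (-139 + 684) - 60 = 545 - 60 = 485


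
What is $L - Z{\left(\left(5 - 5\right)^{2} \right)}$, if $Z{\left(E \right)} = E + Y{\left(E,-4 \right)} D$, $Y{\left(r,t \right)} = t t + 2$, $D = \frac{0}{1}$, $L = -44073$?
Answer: $-44073$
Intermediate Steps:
$D = 0$ ($D = 0 \cdot 1 = 0$)
$Y{\left(r,t \right)} = 2 + t^{2}$ ($Y{\left(r,t \right)} = t^{2} + 2 = 2 + t^{2}$)
$Z{\left(E \right)} = E$ ($Z{\left(E \right)} = E + \left(2 + \left(-4\right)^{2}\right) 0 = E + \left(2 + 16\right) 0 = E + 18 \cdot 0 = E + 0 = E$)
$L - Z{\left(\left(5 - 5\right)^{2} \right)} = -44073 - \left(5 - 5\right)^{2} = -44073 - 0^{2} = -44073 - 0 = -44073 + 0 = -44073$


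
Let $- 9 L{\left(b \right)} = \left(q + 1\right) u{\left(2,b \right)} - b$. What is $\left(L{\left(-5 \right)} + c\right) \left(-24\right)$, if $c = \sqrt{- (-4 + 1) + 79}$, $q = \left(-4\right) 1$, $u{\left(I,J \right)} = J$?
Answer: $\frac{160}{3} - 24 \sqrt{82} \approx -164.0$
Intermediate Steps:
$q = -4$
$L{\left(b \right)} = \frac{4 b}{9}$ ($L{\left(b \right)} = - \frac{\left(-4 + 1\right) b - b}{9} = - \frac{- 3 b - b}{9} = - \frac{\left(-4\right) b}{9} = \frac{4 b}{9}$)
$c = \sqrt{82}$ ($c = \sqrt{\left(-1\right) \left(-3\right) + 79} = \sqrt{3 + 79} = \sqrt{82} \approx 9.0554$)
$\left(L{\left(-5 \right)} + c\right) \left(-24\right) = \left(\frac{4}{9} \left(-5\right) + \sqrt{82}\right) \left(-24\right) = \left(- \frac{20}{9} + \sqrt{82}\right) \left(-24\right) = \frac{160}{3} - 24 \sqrt{82}$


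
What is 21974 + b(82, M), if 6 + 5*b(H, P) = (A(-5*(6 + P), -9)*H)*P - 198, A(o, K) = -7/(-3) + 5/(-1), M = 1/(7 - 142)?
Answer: 44415386/2025 ≈ 21934.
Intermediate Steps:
M = -1/135 (M = 1/(-135) = -1/135 ≈ -0.0074074)
A(o, K) = -8/3 (A(o, K) = -7*(-1/3) + 5*(-1) = 7/3 - 5 = -8/3)
b(H, P) = -204/5 - 8*H*P/15 (b(H, P) = -6/5 + ((-8*H/3)*P - 198)/5 = -6/5 + (-8*H*P/3 - 198)/5 = -6/5 + (-198 - 8*H*P/3)/5 = -6/5 + (-198/5 - 8*H*P/15) = -204/5 - 8*H*P/15)
21974 + b(82, M) = 21974 + (-204/5 - 8/15*82*(-1/135)) = 21974 + (-204/5 + 656/2025) = 21974 - 81964/2025 = 44415386/2025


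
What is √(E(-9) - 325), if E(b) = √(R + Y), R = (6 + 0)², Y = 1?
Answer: √(-325 + √37) ≈ 17.858*I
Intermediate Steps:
R = 36 (R = 6² = 36)
E(b) = √37 (E(b) = √(36 + 1) = √37)
√(E(-9) - 325) = √(√37 - 325) = √(-325 + √37)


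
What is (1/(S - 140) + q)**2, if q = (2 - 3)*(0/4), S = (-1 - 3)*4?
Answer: 1/24336 ≈ 4.1091e-5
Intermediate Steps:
S = -16 (S = -4*4 = -16)
q = 0 (q = -0/4 = -1*0 = 0)
(1/(S - 140) + q)**2 = (1/(-16 - 140) + 0)**2 = (1/(-156) + 0)**2 = (-1/156 + 0)**2 = (-1/156)**2 = 1/24336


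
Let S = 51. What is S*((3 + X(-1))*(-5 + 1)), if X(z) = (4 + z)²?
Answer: -2448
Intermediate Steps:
S*((3 + X(-1))*(-5 + 1)) = 51*((3 + (4 - 1)²)*(-5 + 1)) = 51*((3 + 3²)*(-4)) = 51*((3 + 9)*(-4)) = 51*(12*(-4)) = 51*(-48) = -2448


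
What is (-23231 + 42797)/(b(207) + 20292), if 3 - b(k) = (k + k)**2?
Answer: -2174/16789 ≈ -0.12949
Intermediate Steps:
b(k) = 3 - 4*k**2 (b(k) = 3 - (k + k)**2 = 3 - (2*k)**2 = 3 - 4*k**2)
(-23231 + 42797)/(b(207) + 20292) = (-23231 + 42797)/((3 - 4*207**2) + 20292) = 19566/((3 - 4*42849) + 20292) = 19566/((3 - 171396) + 20292) = 19566/(-171393 + 20292) = 19566/(-151101) = 19566*(-1/151101) = -2174/16789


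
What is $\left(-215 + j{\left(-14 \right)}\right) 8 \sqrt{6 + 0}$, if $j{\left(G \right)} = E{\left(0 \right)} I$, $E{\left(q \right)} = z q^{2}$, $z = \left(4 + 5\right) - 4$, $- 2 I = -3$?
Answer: $- 1720 \sqrt{6} \approx -4213.1$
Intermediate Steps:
$I = \frac{3}{2}$ ($I = \left(- \frac{1}{2}\right) \left(-3\right) = \frac{3}{2} \approx 1.5$)
$z = 5$ ($z = 9 - 4 = 5$)
$E{\left(q \right)} = 5 q^{2}$
$j{\left(G \right)} = 0$ ($j{\left(G \right)} = 5 \cdot 0^{2} \cdot \frac{3}{2} = 5 \cdot 0 \cdot \frac{3}{2} = 0 \cdot \frac{3}{2} = 0$)
$\left(-215 + j{\left(-14 \right)}\right) 8 \sqrt{6 + 0} = \left(-215 + 0\right) 8 \sqrt{6 + 0} = - 215 \cdot 8 \sqrt{6} = - 1720 \sqrt{6}$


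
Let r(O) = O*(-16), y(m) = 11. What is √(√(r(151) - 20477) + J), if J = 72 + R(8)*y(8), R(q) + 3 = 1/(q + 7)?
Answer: √(8940 + 225*I*√22893)/15 ≈ 9.9037 + 7.6388*I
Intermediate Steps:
R(q) = -3 + 1/(7 + q) (R(q) = -3 + 1/(q + 7) = -3 + 1/(7 + q))
r(O) = -16*O
J = 596/15 (J = 72 + ((-20 - 3*8)/(7 + 8))*11 = 72 + ((-20 - 24)/15)*11 = 72 + ((1/15)*(-44))*11 = 72 - 44/15*11 = 72 - 484/15 = 596/15 ≈ 39.733)
√(√(r(151) - 20477) + J) = √(√(-16*151 - 20477) + 596/15) = √(√(-2416 - 20477) + 596/15) = √(√(-22893) + 596/15) = √(I*√22893 + 596/15) = √(596/15 + I*√22893)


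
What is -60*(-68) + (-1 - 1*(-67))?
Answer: 4146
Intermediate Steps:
-60*(-68) + (-1 - 1*(-67)) = 4080 + (-1 + 67) = 4080 + 66 = 4146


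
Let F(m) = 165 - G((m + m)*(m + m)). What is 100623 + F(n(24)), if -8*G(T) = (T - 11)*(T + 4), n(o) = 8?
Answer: 217501/2 ≈ 1.0875e+5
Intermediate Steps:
G(T) = -(-11 + T)*(4 + T)/8 (G(T) = -(T - 11)*(T + 4)/8 = -(-11 + T)*(4 + T)/8)
F(m) = 319/2 + 2*m⁴ - 7*m²/2 (F(m) = 165 - (11/2 - (m + m)⁴/8 + 7*((m + m)*(m + m))/8) = 165 - (11/2 - 16*m⁴/8 + 7*((2*m)*(2*m))/8) = 165 - (11/2 - 16*m⁴/8 + 7*(4*m²)/8) = 165 - (11/2 - 2*m⁴ + 7*m²/2) = 165 + (-11/2 + 2*m⁴ - 7*m²/2) = 319/2 + 2*m⁴ - 7*m²/2)
100623 + F(n(24)) = 100623 + (319/2 + 2*8⁴ - 7/2*8²) = 100623 + (319/2 + 2*4096 - 7/2*64) = 100623 + (319/2 + 8192 - 224) = 100623 + 16255/2 = 217501/2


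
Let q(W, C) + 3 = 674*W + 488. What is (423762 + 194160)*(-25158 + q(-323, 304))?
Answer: -149768844750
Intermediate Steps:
q(W, C) = 485 + 674*W (q(W, C) = -3 + (674*W + 488) = -3 + (488 + 674*W) = 485 + 674*W)
(423762 + 194160)*(-25158 + q(-323, 304)) = (423762 + 194160)*(-25158 + (485 + 674*(-323))) = 617922*(-25158 + (485 - 217702)) = 617922*(-25158 - 217217) = 617922*(-242375) = -149768844750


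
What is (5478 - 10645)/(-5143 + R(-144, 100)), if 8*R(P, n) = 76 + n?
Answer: 5167/5121 ≈ 1.0090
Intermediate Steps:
R(P, n) = 19/2 + n/8 (R(P, n) = (76 + n)/8 = 19/2 + n/8)
(5478 - 10645)/(-5143 + R(-144, 100)) = (5478 - 10645)/(-5143 + (19/2 + (⅛)*100)) = -5167/(-5143 + (19/2 + 25/2)) = -5167/(-5143 + 22) = -5167/(-5121) = -5167*(-1/5121) = 5167/5121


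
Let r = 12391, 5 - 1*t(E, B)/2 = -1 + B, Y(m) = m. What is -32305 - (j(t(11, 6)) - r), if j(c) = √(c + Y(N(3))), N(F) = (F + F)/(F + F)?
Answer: -19915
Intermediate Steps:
N(F) = 1 (N(F) = (2*F)/((2*F)) = (2*F)*(1/(2*F)) = 1)
t(E, B) = 12 - 2*B (t(E, B) = 10 - 2*(-1 + B) = 10 + (2 - 2*B) = 12 - 2*B)
j(c) = √(1 + c) (j(c) = √(c + 1) = √(1 + c))
-32305 - (j(t(11, 6)) - r) = -32305 - (√(1 + (12 - 2*6)) - 1*12391) = -32305 - (√(1 + (12 - 12)) - 12391) = -32305 - (√(1 + 0) - 12391) = -32305 - (√1 - 12391) = -32305 - (1 - 12391) = -32305 - 1*(-12390) = -32305 + 12390 = -19915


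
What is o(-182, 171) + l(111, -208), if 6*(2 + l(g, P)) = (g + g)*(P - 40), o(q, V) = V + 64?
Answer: -8943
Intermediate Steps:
o(q, V) = 64 + V
l(g, P) = -2 + g*(-40 + P)/3 (l(g, P) = -2 + ((g + g)*(P - 40))/6 = -2 + ((2*g)*(-40 + P))/6 = -2 + (2*g*(-40 + P))/6 = -2 + g*(-40 + P)/3)
o(-182, 171) + l(111, -208) = (64 + 171) + (-2 - 40/3*111 + (1/3)*(-208)*111) = 235 + (-2 - 1480 - 7696) = 235 - 9178 = -8943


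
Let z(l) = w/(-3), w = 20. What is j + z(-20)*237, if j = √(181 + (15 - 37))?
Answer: -1580 + √159 ≈ -1567.4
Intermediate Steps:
z(l) = -20/3 (z(l) = 20/(-3) = 20*(-⅓) = -20/3)
j = √159 (j = √(181 - 22) = √159 ≈ 12.610)
j + z(-20)*237 = √159 - 20/3*237 = √159 - 1580 = -1580 + √159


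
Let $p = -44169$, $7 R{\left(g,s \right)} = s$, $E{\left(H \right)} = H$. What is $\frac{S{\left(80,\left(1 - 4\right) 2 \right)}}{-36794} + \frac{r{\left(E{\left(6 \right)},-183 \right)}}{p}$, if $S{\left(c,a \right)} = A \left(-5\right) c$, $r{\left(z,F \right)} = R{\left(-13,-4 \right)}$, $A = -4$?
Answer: $- \frac{247272812}{5688039651} \approx -0.043472$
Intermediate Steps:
$R{\left(g,s \right)} = \frac{s}{7}$
$r{\left(z,F \right)} = - \frac{4}{7}$ ($r{\left(z,F \right)} = \frac{1}{7} \left(-4\right) = - \frac{4}{7}$)
$S{\left(c,a \right)} = 20 c$ ($S{\left(c,a \right)} = \left(-4\right) \left(-5\right) c = 20 c$)
$\frac{S{\left(80,\left(1 - 4\right) 2 \right)}}{-36794} + \frac{r{\left(E{\left(6 \right)},-183 \right)}}{p} = \frac{20 \cdot 80}{-36794} - \frac{4}{7 \left(-44169\right)} = 1600 \left(- \frac{1}{36794}\right) - - \frac{4}{309183} = - \frac{800}{18397} + \frac{4}{309183} = - \frac{247272812}{5688039651}$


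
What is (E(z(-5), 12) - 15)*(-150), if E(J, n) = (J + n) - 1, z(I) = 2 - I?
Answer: -450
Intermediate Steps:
E(J, n) = -1 + J + n
(E(z(-5), 12) - 15)*(-150) = ((-1 + (2 - 1*(-5)) + 12) - 15)*(-150) = ((-1 + (2 + 5) + 12) - 15)*(-150) = ((-1 + 7 + 12) - 15)*(-150) = (18 - 15)*(-150) = 3*(-150) = -450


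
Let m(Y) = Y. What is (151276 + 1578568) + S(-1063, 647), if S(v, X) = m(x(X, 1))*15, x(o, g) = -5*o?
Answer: 1681319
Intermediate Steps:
S(v, X) = -75*X (S(v, X) = -5*X*15 = -75*X)
(151276 + 1578568) + S(-1063, 647) = (151276 + 1578568) - 75*647 = 1729844 - 48525 = 1681319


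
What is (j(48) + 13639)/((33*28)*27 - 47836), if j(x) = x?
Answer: -13687/22888 ≈ -0.59800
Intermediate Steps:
(j(48) + 13639)/((33*28)*27 - 47836) = (48 + 13639)/((33*28)*27 - 47836) = 13687/(924*27 - 47836) = 13687/(24948 - 47836) = 13687/(-22888) = 13687*(-1/22888) = -13687/22888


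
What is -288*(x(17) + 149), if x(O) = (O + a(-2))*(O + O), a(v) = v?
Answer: -189792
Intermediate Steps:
x(O) = 2*O*(-2 + O) (x(O) = (O - 2)*(O + O) = (-2 + O)*(2*O) = 2*O*(-2 + O))
-288*(x(17) + 149) = -288*(2*17*(-2 + 17) + 149) = -288*(2*17*15 + 149) = -288*(510 + 149) = -288*659 = -189792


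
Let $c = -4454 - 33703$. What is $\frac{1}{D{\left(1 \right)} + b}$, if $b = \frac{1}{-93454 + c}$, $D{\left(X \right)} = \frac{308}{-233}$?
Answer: $- \frac{30665363}{40536421} \approx -0.75649$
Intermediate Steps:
$c = -38157$ ($c = -4454 - 33703 = -38157$)
$D{\left(X \right)} = - \frac{308}{233}$ ($D{\left(X \right)} = 308 \left(- \frac{1}{233}\right) = - \frac{308}{233}$)
$b = - \frac{1}{131611}$ ($b = \frac{1}{-93454 - 38157} = \frac{1}{-131611} = - \frac{1}{131611} \approx -7.5982 \cdot 10^{-6}$)
$\frac{1}{D{\left(1 \right)} + b} = \frac{1}{- \frac{308}{233} - \frac{1}{131611}} = \frac{1}{- \frac{40536421}{30665363}} = - \frac{30665363}{40536421}$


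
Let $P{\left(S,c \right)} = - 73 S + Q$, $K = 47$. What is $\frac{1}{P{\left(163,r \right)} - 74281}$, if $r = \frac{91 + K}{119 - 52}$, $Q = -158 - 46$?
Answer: $- \frac{1}{86384} \approx -1.1576 \cdot 10^{-5}$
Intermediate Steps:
$Q = -204$ ($Q = -158 - 46 = -204$)
$r = \frac{138}{67}$ ($r = \frac{91 + 47}{119 - 52} = \frac{138}{67} \approx 2.0597$)
$P{\left(S,c \right)} = -204 - 73 S$ ($P{\left(S,c \right)} = - 73 S - 204 = -204 - 73 S$)
$\frac{1}{P{\left(163,r \right)} - 74281} = \frac{1}{\left(-204 - 11899\right) - 74281} = \frac{1}{-12103 - 74281} = \frac{1}{-86384} = - \frac{1}{86384}$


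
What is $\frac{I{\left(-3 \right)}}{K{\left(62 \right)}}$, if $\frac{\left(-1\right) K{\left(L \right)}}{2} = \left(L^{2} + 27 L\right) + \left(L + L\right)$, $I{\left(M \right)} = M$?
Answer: $\frac{3}{11284} \approx 0.00026586$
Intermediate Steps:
$K{\left(L \right)} = - 58 L - 2 L^{2}$ ($K{\left(L \right)} = - 2 \left(\left(L^{2} + 27 L\right) + \left(L + L\right)\right) = - 2 \left(\left(L^{2} + 27 L\right) + 2 L\right) = - 2 \left(L^{2} + 29 L\right) = - 58 L - 2 L^{2}$)
$\frac{I{\left(-3 \right)}}{K{\left(62 \right)}} = - \frac{3}{\left(-2\right) 62 \left(29 + 62\right)} = - \frac{3}{\left(-2\right) 62 \cdot 91} = - \frac{3}{-11284} = \left(-3\right) \left(- \frac{1}{11284}\right) = \frac{3}{11284}$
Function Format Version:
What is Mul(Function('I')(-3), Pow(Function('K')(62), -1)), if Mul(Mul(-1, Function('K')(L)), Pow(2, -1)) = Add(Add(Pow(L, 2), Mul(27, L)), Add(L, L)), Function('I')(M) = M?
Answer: Rational(3, 11284) ≈ 0.00026586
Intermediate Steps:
Function('K')(L) = Add(Mul(-58, L), Mul(-2, Pow(L, 2))) (Function('K')(L) = Mul(-2, Add(Add(Pow(L, 2), Mul(27, L)), Add(L, L))) = Mul(-2, Add(Add(Pow(L, 2), Mul(27, L)), Mul(2, L))) = Mul(-2, Add(Pow(L, 2), Mul(29, L))) = Add(Mul(-58, L), Mul(-2, Pow(L, 2))))
Mul(Function('I')(-3), Pow(Function('K')(62), -1)) = Mul(-3, Pow(Mul(-2, 62, Add(29, 62)), -1)) = Mul(-3, Pow(Mul(-2, 62, 91), -1)) = Mul(-3, Pow(-11284, -1)) = Mul(-3, Rational(-1, 11284)) = Rational(3, 11284)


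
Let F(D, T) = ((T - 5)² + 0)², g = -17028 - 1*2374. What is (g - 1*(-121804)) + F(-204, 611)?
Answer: 134862382098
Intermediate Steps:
g = -19402 (g = -17028 - 2374 = -19402)
F(D, T) = (-5 + T)⁴ (F(D, T) = ((-5 + T)² + 0)² = ((-5 + T)²)² = (-5 + T)⁴)
(g - 1*(-121804)) + F(-204, 611) = (-19402 - 1*(-121804)) + (-5 + 611)⁴ = (-19402 + 121804) + 606⁴ = 102402 + 134862279696 = 134862382098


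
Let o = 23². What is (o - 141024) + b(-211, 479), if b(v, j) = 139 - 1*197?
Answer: -140553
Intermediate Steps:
b(v, j) = -58 (b(v, j) = 139 - 197 = -58)
o = 529
(o - 141024) + b(-211, 479) = (529 - 141024) - 58 = -140495 - 58 = -140553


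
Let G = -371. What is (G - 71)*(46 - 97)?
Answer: 22542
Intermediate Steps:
(G - 71)*(46 - 97) = (-371 - 71)*(46 - 97) = -442*(-51) = 22542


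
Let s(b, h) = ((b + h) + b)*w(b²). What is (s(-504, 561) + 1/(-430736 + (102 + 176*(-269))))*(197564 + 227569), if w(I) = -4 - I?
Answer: 7691072499345262809/159326 ≈ 4.8273e+13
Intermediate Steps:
s(b, h) = (-4 - b²)*(h + 2*b) (s(b, h) = ((b + h) + b)*(-4 - b²) = (h + 2*b)*(-4 - b²) = (-4 - b²)*(h + 2*b))
(s(-504, 561) + 1/(-430736 + (102 + 176*(-269))))*(197564 + 227569) = (-(4 + (-504)²)*(561 + 2*(-504)) + 1/(-430736 + (102 + 176*(-269))))*(197564 + 227569) = (-(4 + 254016)*(561 - 1008) + 1/(-430736 + (102 - 47344)))*425133 = (-1*254020*(-447) + 1/(-430736 - 47242))*425133 = (113546940 + 1/(-477978))*425133 = (113546940 - 1/477978)*425133 = (54272939287319/477978)*425133 = 7691072499345262809/159326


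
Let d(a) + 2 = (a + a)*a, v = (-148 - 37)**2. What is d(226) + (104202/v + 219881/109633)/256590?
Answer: 98347393186830017591/962774284560750 ≈ 1.0215e+5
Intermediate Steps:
v = 34225 (v = (-185)**2 = 34225)
d(a) = -2 + 2*a**2 (d(a) = -2 + (a + a)*a = -2 + (2*a)*a = -2 + 2*a**2)
d(226) + (104202/v + 219881/109633)/256590 = (-2 + 2*226**2) + (104202/34225 + 219881/109633)/256590 = (-2 + 2*51076) + (104202*(1/34225) + 219881*(1/109633))*(1/256590) = (-2 + 102152) + (104202/34225 + 219881/109633)*(1/256590) = 102150 + (18949405091/3752189425)*(1/256590) = 102150 + 18949405091/962774284560750 = 98347393186830017591/962774284560750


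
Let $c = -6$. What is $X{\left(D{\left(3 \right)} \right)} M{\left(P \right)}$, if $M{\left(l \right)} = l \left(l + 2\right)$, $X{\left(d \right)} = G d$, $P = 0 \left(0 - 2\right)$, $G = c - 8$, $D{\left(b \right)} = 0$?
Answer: $0$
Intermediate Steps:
$G = -14$ ($G = -6 - 8 = -14$)
$P = 0$ ($P = 0 \left(-2\right) = 0$)
$X{\left(d \right)} = - 14 d$
$M{\left(l \right)} = l \left(2 + l\right)$
$X{\left(D{\left(3 \right)} \right)} M{\left(P \right)} = \left(-14\right) 0 \cdot 0 \left(2 + 0\right) = 0 \cdot 0 \cdot 2 = 0 \cdot 0 = 0$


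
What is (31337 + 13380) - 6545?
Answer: 38172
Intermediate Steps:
(31337 + 13380) - 6545 = 44717 - 6545 = 38172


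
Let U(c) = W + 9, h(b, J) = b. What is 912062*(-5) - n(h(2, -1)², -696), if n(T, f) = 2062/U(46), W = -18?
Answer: -41040728/9 ≈ -4.5601e+6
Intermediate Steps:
U(c) = -9 (U(c) = -18 + 9 = -9)
n(T, f) = -2062/9 (n(T, f) = 2062/(-9) = 2062*(-⅑) = -2062/9)
912062*(-5) - n(h(2, -1)², -696) = 912062*(-5) - 1*(-2062/9) = -4560310 + 2062/9 = -41040728/9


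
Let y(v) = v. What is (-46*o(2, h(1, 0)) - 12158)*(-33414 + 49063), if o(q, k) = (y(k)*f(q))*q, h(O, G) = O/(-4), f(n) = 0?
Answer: -190260542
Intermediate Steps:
h(O, G) = -O/4 (h(O, G) = O*(-1/4) = -O/4)
o(q, k) = 0 (o(q, k) = (k*0)*q = 0*q = 0)
(-46*o(2, h(1, 0)) - 12158)*(-33414 + 49063) = (-46*0 - 12158)*(-33414 + 49063) = (0 - 12158)*15649 = -12158*15649 = -190260542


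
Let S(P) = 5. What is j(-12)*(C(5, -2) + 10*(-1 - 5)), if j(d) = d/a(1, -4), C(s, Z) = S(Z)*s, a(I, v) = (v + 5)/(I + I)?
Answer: 840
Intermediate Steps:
a(I, v) = (5 + v)/(2*I) (a(I, v) = (5 + v)/((2*I)) = (5 + v)*(1/(2*I)) = (5 + v)/(2*I))
C(s, Z) = 5*s
j(d) = 2*d (j(d) = d/(((1/2)*(5 - 4)/1)) = d/(((1/2)*1*1)) = d/(1/2) = d*2 = 2*d)
j(-12)*(C(5, -2) + 10*(-1 - 5)) = (2*(-12))*(5*5 + 10*(-1 - 5)) = -24*(25 + 10*(-6)) = -24*(25 - 60) = -24*(-35) = 840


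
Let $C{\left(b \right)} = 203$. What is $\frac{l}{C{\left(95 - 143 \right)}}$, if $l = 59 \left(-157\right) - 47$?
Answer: $- \frac{1330}{29} \approx -45.862$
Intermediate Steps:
$l = -9310$ ($l = -9263 - 47 = -9310$)
$\frac{l}{C{\left(95 - 143 \right)}} = - \frac{9310}{203} = \left(-9310\right) \frac{1}{203} = - \frac{1330}{29}$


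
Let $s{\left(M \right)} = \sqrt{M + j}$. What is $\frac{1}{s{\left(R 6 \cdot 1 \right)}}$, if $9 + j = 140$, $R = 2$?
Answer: $\frac{\sqrt{143}}{143} \approx 0.083624$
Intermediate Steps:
$j = 131$ ($j = -9 + 140 = 131$)
$s{\left(M \right)} = \sqrt{131 + M}$ ($s{\left(M \right)} = \sqrt{M + 131} = \sqrt{131 + M}$)
$\frac{1}{s{\left(R 6 \cdot 1 \right)}} = \frac{1}{\sqrt{131 + 2 \cdot 6 \cdot 1}} = \frac{1}{\sqrt{131 + 12 \cdot 1}} = \frac{1}{\sqrt{131 + 12}} = \frac{1}{\sqrt{143}} = \frac{\sqrt{143}}{143}$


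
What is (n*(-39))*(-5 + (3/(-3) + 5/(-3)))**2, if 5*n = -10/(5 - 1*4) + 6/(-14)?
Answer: 502021/105 ≈ 4781.2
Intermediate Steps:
n = -73/35 (n = (-10/(5 - 1*4) + 6/(-14))/5 = (-10/(5 - 4) + 6*(-1/14))/5 = (-10/1 - 3/7)/5 = (-10*1 - 3/7)/5 = (-10 - 3/7)/5 = (1/5)*(-73/7) = -73/35 ≈ -2.0857)
(n*(-39))*(-5 + (3/(-3) + 5/(-3)))**2 = (-73/35*(-39))*(-5 + (3/(-3) + 5/(-3)))**2 = 2847*(-5 + (3*(-1/3) + 5*(-1/3)))**2/35 = 2847*(-5 + (-1 - 5/3))**2/35 = 2847*(-5 - 8/3)**2/35 = 2847*(-23/3)**2/35 = (2847/35)*(529/9) = 502021/105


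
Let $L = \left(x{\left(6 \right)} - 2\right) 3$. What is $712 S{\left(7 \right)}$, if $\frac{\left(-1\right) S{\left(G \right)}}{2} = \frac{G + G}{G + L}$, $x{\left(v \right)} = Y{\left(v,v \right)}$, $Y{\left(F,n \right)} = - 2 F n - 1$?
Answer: $\frac{9968}{109} \approx 91.45$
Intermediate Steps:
$Y{\left(F,n \right)} = -1 - 2 F n$ ($Y{\left(F,n \right)} = - 2 F n - 1 = -1 - 2 F n$)
$x{\left(v \right)} = -1 - 2 v^{2}$ ($x{\left(v \right)} = -1 - 2 v v = -1 - 2 v^{2}$)
$L = -225$ ($L = \left(\left(-1 - 2 \cdot 6^{2}\right) - 2\right) 3 = \left(\left(-1 - 72\right) - 2\right) 3 = \left(-73 - 2\right) 3 = \left(-75\right) 3 = -225$)
$S{\left(G \right)} = - \frac{4 G}{-225 + G}$ ($S{\left(G \right)} = - 2 \frac{G + G}{G - 225} = - 2 \frac{2 G}{-225 + G} = - \frac{4 G}{-225 + G}$)
$712 S{\left(7 \right)} = 712 \left(\left(-4\right) 7 \frac{1}{-225 + 7}\right) = 712 \left(\left(-4\right) 7 \frac{1}{-218}\right) = 712 \left(\left(-4\right) 7 \left(- \frac{1}{218}\right)\right) = 712 \cdot \frac{14}{109} = \frac{9968}{109}$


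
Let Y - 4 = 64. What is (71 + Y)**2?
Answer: 19321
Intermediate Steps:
Y = 68 (Y = 4 + 64 = 68)
(71 + Y)**2 = (71 + 68)**2 = 139**2 = 19321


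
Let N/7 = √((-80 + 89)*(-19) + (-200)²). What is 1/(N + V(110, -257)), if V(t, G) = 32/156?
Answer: -312/2968415477 + 10647*√39829/2968415477 ≈ 0.00071571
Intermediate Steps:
V(t, G) = 8/39 (V(t, G) = 32*(1/156) = 8/39)
N = 7*√39829 (N = 7*√((-80 + 89)*(-19) + (-200)²) = 7*√(9*(-19) + 40000) = 7*√(-171 + 40000) = 7*√39829 ≈ 1397.0)
1/(N + V(110, -257)) = 1/(7*√39829 + 8/39) = 1/(8/39 + 7*√39829)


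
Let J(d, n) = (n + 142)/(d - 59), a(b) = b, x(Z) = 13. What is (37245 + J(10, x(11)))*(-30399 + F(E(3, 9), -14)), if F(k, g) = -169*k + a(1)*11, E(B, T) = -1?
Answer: -7877877450/7 ≈ -1.1254e+9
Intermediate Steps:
J(d, n) = (142 + n)/(-59 + d)
F(k, g) = 11 - 169*k (F(k, g) = -169*k + 1*11 = -169*k + 11 = 11 - 169*k)
(37245 + J(10, x(11)))*(-30399 + F(E(3, 9), -14)) = (37245 + (142 + 13)/(-59 + 10))*(-30399 + (11 - 169*(-1))) = (37245 + 155/(-49))*(-30399 + (11 + 169)) = (37245 - 1/49*155)*(-30399 + 180) = (37245 - 155/49)*(-30219) = (1824850/49)*(-30219) = -7877877450/7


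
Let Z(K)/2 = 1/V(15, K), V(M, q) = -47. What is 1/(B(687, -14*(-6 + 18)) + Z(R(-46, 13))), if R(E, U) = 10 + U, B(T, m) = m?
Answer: -47/7898 ≈ -0.0059509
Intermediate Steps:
Z(K) = -2/47 (Z(K) = 2/(-47) = 2*(-1/47) = -2/47)
1/(B(687, -14*(-6 + 18)) + Z(R(-46, 13))) = 1/(-14*(-6 + 18) - 2/47) = 1/(-14*12 - 2/47) = 1/(-168 - 2/47) = 1/(-7898/47) = -47/7898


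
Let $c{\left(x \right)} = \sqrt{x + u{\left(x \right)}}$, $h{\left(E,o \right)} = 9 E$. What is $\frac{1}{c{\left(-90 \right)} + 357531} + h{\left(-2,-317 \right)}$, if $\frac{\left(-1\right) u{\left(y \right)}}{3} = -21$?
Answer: $-18 + \frac{1}{357531 + 3 i \sqrt{3}} \approx -18.0 - 4.065 \cdot 10^{-11} i$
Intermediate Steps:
$u{\left(y \right)} = 63$ ($u{\left(y \right)} = \left(-3\right) \left(-21\right) = 63$)
$c{\left(x \right)} = \sqrt{63 + x}$ ($c{\left(x \right)} = \sqrt{x + 63} = \sqrt{63 + x}$)
$\frac{1}{c{\left(-90 \right)} + 357531} + h{\left(-2,-317 \right)} = \frac{1}{\sqrt{63 - 90} + 357531} + 9 \left(-2\right) = \frac{1}{\sqrt{-27} + 357531} - 18 = \frac{1}{3 i \sqrt{3} + 357531} - 18 = \frac{1}{357531 + 3 i \sqrt{3}} - 18 = -18 + \frac{1}{357531 + 3 i \sqrt{3}}$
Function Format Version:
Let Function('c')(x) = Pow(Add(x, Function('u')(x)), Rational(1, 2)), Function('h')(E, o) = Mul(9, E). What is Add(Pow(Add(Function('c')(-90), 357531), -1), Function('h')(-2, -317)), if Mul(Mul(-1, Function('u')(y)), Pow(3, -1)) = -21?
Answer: Add(-18, Pow(Add(357531, Mul(3, I, Pow(3, Rational(1, 2)))), -1)) ≈ Add(-18.000, Mul(-4.065e-11, I))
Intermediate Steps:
Function('u')(y) = 63 (Function('u')(y) = Mul(-3, -21) = 63)
Function('c')(x) = Pow(Add(63, x), Rational(1, 2)) (Function('c')(x) = Pow(Add(x, 63), Rational(1, 2)) = Pow(Add(63, x), Rational(1, 2)))
Add(Pow(Add(Function('c')(-90), 357531), -1), Function('h')(-2, -317)) = Add(Pow(Add(Pow(Add(63, -90), Rational(1, 2)), 357531), -1), Mul(9, -2)) = Add(Pow(Add(Pow(-27, Rational(1, 2)), 357531), -1), -18) = Add(Pow(Add(Mul(3, I, Pow(3, Rational(1, 2))), 357531), -1), -18) = Add(Pow(Add(357531, Mul(3, I, Pow(3, Rational(1, 2)))), -1), -18) = Add(-18, Pow(Add(357531, Mul(3, I, Pow(3, Rational(1, 2)))), -1))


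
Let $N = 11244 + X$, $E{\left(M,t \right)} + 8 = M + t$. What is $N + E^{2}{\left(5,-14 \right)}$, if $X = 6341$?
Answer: $17874$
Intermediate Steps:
$E{\left(M,t \right)} = -8 + M + t$ ($E{\left(M,t \right)} = -8 + \left(M + t\right) = -8 + M + t$)
$N = 17585$ ($N = 11244 + 6341 = 17585$)
$N + E^{2}{\left(5,-14 \right)} = 17585 + \left(-8 + 5 - 14\right)^{2} = 17585 + \left(-17\right)^{2} = 17585 + 289 = 17874$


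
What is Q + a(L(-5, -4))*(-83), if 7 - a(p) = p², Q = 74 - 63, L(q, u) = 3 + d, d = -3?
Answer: -570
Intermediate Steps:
L(q, u) = 0 (L(q, u) = 3 - 3 = 0)
Q = 11
a(p) = 7 - p²
Q + a(L(-5, -4))*(-83) = 11 + (7 - 1*0²)*(-83) = 11 + (7 - 1*0)*(-83) = 11 + (7 + 0)*(-83) = 11 + 7*(-83) = 11 - 581 = -570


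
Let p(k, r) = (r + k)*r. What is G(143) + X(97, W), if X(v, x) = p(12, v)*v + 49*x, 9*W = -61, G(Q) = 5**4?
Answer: 9232865/9 ≈ 1.0259e+6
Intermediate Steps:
G(Q) = 625
W = -61/9 (W = (1/9)*(-61) = -61/9 ≈ -6.7778)
p(k, r) = r*(k + r) (p(k, r) = (k + r)*r = r*(k + r))
X(v, x) = 49*x + v**2*(12 + v) (X(v, x) = (v*(12 + v))*v + 49*x = v**2*(12 + v) + 49*x = 49*x + v**2*(12 + v))
G(143) + X(97, W) = 625 + (49*(-61/9) + 97**2*(12 + 97)) = 625 + (-2989/9 + 9409*109) = 625 + (-2989/9 + 1025581) = 625 + 9227240/9 = 9232865/9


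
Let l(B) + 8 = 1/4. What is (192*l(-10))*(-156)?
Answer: 232128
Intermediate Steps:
l(B) = -31/4 (l(B) = -8 + 1/4 = -8 + ¼ = -31/4)
(192*l(-10))*(-156) = (192*(-31/4))*(-156) = -1488*(-156) = 232128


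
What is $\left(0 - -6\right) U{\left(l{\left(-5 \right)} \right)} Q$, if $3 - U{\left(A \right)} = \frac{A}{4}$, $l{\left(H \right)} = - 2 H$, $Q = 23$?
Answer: $69$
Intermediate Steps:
$U{\left(A \right)} = 3 - \frac{A}{4}$
$\left(0 - -6\right) U{\left(l{\left(-5 \right)} \right)} Q = \left(0 - -6\right) \left(3 - \frac{\left(-2\right) \left(-5\right)}{4}\right) 23 = \left(0 + 6\right) \left(3 - \frac{5}{2}\right) 23 = 6 \left(3 - \frac{5}{2}\right) 23 = 6 \cdot \frac{1}{2} \cdot 23 = 3 \cdot 23 = 69$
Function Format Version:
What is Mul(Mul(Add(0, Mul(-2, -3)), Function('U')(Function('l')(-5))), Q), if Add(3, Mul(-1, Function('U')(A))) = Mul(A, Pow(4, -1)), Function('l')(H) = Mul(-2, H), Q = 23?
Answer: 69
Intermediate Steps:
Function('U')(A) = Add(3, Mul(Rational(-1, 4), A)) (Function('U')(A) = Add(3, Mul(-1, Mul(A, Pow(4, -1)))) = Add(3, Mul(-1, Mul(A, Rational(1, 4)))) = Add(3, Mul(-1, Mul(Rational(1, 4), A))) = Add(3, Mul(Rational(-1, 4), A)))
Mul(Mul(Add(0, Mul(-2, -3)), Function('U')(Function('l')(-5))), Q) = Mul(Mul(Add(0, Mul(-2, -3)), Add(3, Mul(Rational(-1, 4), Mul(-2, -5)))), 23) = Mul(Mul(Add(0, 6), Add(3, Mul(Rational(-1, 4), 10))), 23) = Mul(Mul(6, Add(3, Rational(-5, 2))), 23) = Mul(Mul(6, Rational(1, 2)), 23) = Mul(3, 23) = 69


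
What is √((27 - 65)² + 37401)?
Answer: √38845 ≈ 197.09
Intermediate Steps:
√((27 - 65)² + 37401) = √((-38)² + 37401) = √(1444 + 37401) = √38845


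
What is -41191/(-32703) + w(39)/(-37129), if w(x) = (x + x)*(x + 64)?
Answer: 1266644737/1214229687 ≈ 1.0432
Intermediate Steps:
w(x) = 2*x*(64 + x) (w(x) = (2*x)*(64 + x) = 2*x*(64 + x))
-41191/(-32703) + w(39)/(-37129) = -41191/(-32703) + (2*39*(64 + 39))/(-37129) = -41191*(-1/32703) + (2*39*103)*(-1/37129) = 41191/32703 + 8034*(-1/37129) = 41191/32703 - 8034/37129 = 1266644737/1214229687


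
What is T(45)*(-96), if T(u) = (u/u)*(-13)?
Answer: 1248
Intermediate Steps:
T(u) = -13 (T(u) = 1*(-13) = -13)
T(45)*(-96) = -13*(-96) = 1248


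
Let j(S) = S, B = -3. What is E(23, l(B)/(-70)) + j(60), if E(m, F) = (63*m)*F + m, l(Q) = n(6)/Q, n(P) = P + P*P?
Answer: 1864/5 ≈ 372.80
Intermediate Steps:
n(P) = P + P²
l(Q) = 42/Q (l(Q) = (6*(1 + 6))/Q = (6*7)/Q = 42/Q)
E(m, F) = m + 63*F*m (E(m, F) = 63*F*m + m = m + 63*F*m)
E(23, l(B)/(-70)) + j(60) = 23*(1 + 63*((42/(-3))/(-70))) + 60 = 23*(1 + 63*((42*(-⅓))*(-1/70))) + 60 = 23*(1 + 63*(-14*(-1/70))) + 60 = 23*(1 + 63*(⅕)) + 60 = 23*(1 + 63/5) + 60 = 23*(68/5) + 60 = 1564/5 + 60 = 1864/5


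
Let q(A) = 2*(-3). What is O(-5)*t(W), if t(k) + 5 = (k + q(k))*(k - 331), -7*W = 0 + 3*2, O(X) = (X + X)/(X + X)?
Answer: 111259/49 ≈ 2270.6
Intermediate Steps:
O(X) = 1 (O(X) = (2*X)/((2*X)) = (2*X)*(1/(2*X)) = 1)
q(A) = -6
W = -6/7 (W = -(0 + 3*2)/7 = -(0 + 6)/7 = -⅐*6 = -6/7 ≈ -0.85714)
t(k) = -5 + (-331 + k)*(-6 + k) (t(k) = -5 + (k - 6)*(k - 331) = -5 + (-6 + k)*(-331 + k) = -5 + (-331 + k)*(-6 + k))
O(-5)*t(W) = 1*(1981 + (-6/7)² - 337*(-6/7)) = 1*(1981 + 36/49 + 2022/7) = 1*(111259/49) = 111259/49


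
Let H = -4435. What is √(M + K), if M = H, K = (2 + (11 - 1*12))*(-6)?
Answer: I*√4441 ≈ 66.641*I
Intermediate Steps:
K = -6 (K = (2 + (11 - 12))*(-6) = (2 - 1)*(-6) = 1*(-6) = -6)
M = -4435
√(M + K) = √(-4435 - 6) = √(-4441) = I*√4441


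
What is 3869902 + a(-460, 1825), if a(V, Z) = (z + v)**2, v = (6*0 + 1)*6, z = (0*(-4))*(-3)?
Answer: 3869938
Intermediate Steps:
z = 0 (z = 0*(-3) = 0)
v = 6 (v = (0 + 1)*6 = 1*6 = 6)
a(V, Z) = 36 (a(V, Z) = (0 + 6)**2 = 6**2 = 36)
3869902 + a(-460, 1825) = 3869902 + 36 = 3869938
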